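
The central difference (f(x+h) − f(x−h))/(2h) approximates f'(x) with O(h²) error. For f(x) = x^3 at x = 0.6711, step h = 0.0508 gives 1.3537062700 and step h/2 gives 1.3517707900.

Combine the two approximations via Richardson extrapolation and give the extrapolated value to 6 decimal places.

1.351126

r = 2, so 2^r = 4.
4*1.3517707900 − 1.3537062700 = 4.0533768900
Divide by 2^2 − 1 = 3.
So the Richardson estimate is 1.3511256300.
Correction |R − A(h/2)| = 6.452e-04; gap |A(h/2) − A(h)| = 1.935e-03.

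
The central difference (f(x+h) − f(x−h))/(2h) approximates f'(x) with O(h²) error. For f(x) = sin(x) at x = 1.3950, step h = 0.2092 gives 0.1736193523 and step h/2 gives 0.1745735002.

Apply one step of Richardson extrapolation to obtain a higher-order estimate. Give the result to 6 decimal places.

With r = 2 the leading error scales as h^2, so the weight is 2^2 = 4.
A(h/2) − A(h) = 0.1745735002 − 0.1736193523 = 0.0009541479
Correction (A(h/2) − A(h))/(4 − 1) = 0.0009541479/3 = 0.0003180493
R = A(h/2) + (A(h/2) − A(h))/3 = 0.1745735002 + 0.0003180493 = 0.1748915495
Correction |R − A(h/2)| = 3.180e-04; gap |A(h/2) − A(h)| = 9.541e-04.

0.174892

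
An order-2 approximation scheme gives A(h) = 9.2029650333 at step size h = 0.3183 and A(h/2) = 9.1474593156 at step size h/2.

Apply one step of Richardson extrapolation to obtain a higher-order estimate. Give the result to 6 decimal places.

9.128957

With r = 2 the leading error scales as h^2, so the weight is 2^2 = 4.
Weighted: 36.5898372624 − 9.2029650333 = 27.3868722291
Divide by 2^2 − 1 = 3.
27.3868722291 ÷ 3 = 9.1289574097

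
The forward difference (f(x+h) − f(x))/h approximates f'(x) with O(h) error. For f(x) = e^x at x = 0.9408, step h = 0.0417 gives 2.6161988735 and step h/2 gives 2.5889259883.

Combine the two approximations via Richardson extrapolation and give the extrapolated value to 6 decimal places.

Error is O(h^1); halving h shrinks it by 2^1 = 2.
A(h/2) − A(h) = 2.5889259883 − 2.6161988735 = -0.0272728852
Correction (A(h/2) − A(h))/(2 − 1) = (-0.0272728852)/1 = -0.0272728852
R = 2.5889259883 − 0.0272728852 = 2.5616531031

2.561653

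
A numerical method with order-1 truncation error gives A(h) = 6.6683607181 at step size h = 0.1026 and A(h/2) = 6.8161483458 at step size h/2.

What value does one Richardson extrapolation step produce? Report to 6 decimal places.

6.963936

Leading term ∝ h^1; use weight 2 = 2^1.
2·6.8161483458 = 13.6322966916; subtract 6.6683607181 → 6.9639359735
Divide by 2^1 − 1 = 1.
Extrapolated: 6.9639359735 / 1 = 6.9639359735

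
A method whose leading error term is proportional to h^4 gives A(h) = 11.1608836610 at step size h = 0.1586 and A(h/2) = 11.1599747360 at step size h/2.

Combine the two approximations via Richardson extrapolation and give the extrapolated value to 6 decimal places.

11.159914

Leading term ∝ h^4; use weight 16 = 2^4.
Top: 16(11.1599747360) − (11.1608836610) = 167.3987121150
Divide by 2^4 − 1 = 15.
167.3987121150 ÷ 15 = 11.1599141410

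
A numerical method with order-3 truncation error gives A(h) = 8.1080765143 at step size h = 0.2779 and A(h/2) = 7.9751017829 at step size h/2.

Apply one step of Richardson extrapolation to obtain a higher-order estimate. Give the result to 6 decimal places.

7.956105

Order 3 gives 2^r = 8 and 2^r − 1 = 7.
2^3 × A(h/2) = 63.8008142632; minus A(h) gives 55.6927377489.
Denominator 8 − 1 = 7.
55.6927377489 ÷ 7 = 7.9561053927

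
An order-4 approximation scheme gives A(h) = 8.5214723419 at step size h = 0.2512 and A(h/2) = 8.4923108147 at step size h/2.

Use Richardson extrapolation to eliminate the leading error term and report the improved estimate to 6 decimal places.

r = 4, so 2^r = 16.
Numerator 16·A(h/2) − A(h) = 16·8.4923108147 − 8.5214723419 = 127.3555006933
Denominator 16 − 1 = 15.
So the Richardson estimate is 8.4903667129.
Gap between inputs: 2.916e-02; correction applied: −0.0019441018.

8.490367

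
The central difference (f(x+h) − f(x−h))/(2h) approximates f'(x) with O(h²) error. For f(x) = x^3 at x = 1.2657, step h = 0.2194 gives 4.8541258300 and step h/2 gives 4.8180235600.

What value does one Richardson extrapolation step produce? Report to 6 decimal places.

4.805989

r = 2, so 2^r = 4.
Numerator 4 × A(h/2) − A(h) = 4 × 4.8180235600 − 4.8541258300 = 14.4179684100
Divide by 2^2 − 1 = 3.
14.4179684100 ÷ 3 = 4.8059894700
Gap between inputs: 3.610e-02; correction applied: −0.0120340900.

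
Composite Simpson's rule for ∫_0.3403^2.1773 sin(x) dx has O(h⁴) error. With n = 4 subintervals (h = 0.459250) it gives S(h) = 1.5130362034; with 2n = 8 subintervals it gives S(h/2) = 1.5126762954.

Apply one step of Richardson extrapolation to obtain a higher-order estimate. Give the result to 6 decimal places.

1.512652

Order 4 gives 2^r = 16 and 2^r − 1 = 15.
2^4×A(h/2) = 24.2028207264; minus A(h) gives 22.6897845230.
Extrapolated: 22.6897845230 / 15 = 1.5126523015
Gap between inputs: 3.599e-04; correction applied: −0.0000239939.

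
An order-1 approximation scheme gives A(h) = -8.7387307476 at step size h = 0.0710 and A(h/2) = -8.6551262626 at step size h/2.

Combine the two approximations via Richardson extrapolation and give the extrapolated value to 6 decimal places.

r = 1: numerator weight 2, denominator 1.
A(h/2) − A(h) = -8.6551262626 − (-8.7387307476) = 0.0836044850
Correction (A(h/2) − A(h))/(2 − 1) = 0.0836044850/1 = 0.0836044850
R = A(h/2) + (A(h/2) − A(h))/1 = -8.6551262626 + 0.0836044850 = -8.5715217776

-8.571522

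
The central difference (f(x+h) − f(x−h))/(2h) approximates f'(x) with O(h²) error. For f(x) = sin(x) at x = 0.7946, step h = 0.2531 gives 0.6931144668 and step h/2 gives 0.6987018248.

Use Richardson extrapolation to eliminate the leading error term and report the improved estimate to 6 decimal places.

Method order is 2; weight 2^2 = 4.
2^2 × A(h/2) = 2.7948072992; minus A(h) gives 2.1016928324.
R = 2.1016928324/3 = 0.7005642775
Gap between inputs: 5.587e-03; correction applied: +0.0018624527.

0.700564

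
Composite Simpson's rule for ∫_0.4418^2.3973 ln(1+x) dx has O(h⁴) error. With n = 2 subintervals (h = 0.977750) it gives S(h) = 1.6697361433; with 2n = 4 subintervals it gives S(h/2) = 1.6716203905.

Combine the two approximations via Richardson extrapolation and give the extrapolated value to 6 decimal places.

1.671746

Leading term ∝ h^4; use weight 16 = 2^4.
Difference of the inputs: 1.6716203905 − 1.6697361433 = 0.0018842472
Divide by 2^4 − 1 = 15: 0.0018842472/15 = 0.0001256165
R = 1.6716203905 + 0.0001256165 = 1.6717460070
Correction |R − A(h/2)| = 1.256e-04; gap |A(h/2) − A(h)| = 1.884e-03.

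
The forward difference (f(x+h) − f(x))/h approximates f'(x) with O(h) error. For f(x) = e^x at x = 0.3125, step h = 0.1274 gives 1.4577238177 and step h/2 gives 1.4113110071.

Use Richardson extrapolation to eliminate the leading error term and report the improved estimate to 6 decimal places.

The method has order 1: 2^1 = 2.
Weighted: 2.8226220142 − 1.4577238177 = 1.3648981965
Divide by 2^1 − 1 = 1.
Extrapolated: 1.3648981965 / 1 = 1.3648981965
Gap between inputs: 4.641e-02; correction applied: −0.0464128106.

1.364898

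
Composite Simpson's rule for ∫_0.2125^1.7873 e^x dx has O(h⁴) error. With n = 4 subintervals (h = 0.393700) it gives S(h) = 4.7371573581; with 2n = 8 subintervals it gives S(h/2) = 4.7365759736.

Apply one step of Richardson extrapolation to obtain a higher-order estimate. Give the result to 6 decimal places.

r = 4: numerator weight 16, denominator 15.
Top: 16(4.7365759736) − (4.7371573581) = 71.0480582195
Divide by 2^4 − 1 = 15.
Extrapolated: 71.0480582195 / 15 = 4.7365372146

4.736537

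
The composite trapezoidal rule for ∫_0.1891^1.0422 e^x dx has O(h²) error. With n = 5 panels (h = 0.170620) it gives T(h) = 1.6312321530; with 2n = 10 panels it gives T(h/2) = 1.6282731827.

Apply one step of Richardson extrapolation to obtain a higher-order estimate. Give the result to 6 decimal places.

r = 2, so 2^r = 4.
4 × 1.6282731827 = 6.5130927308; subtract 1.6312321530 → 4.8818605778
Divide by 2^2 − 1 = 3.
R = 4.8818605778/3 = 1.6272868593

1.627287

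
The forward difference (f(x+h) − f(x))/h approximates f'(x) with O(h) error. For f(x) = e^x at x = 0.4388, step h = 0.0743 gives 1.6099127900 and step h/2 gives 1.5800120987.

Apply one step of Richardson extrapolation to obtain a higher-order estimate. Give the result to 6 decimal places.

Method order is 1; weight 2^1 = 2.
2×1.5800120987 = 3.1600241974; subtract 1.6099127900 → 1.5501114074
Denominator 2 − 1 = 1.
R = 1.5501114074/1 = 1.5501114074
Shift from A(h/2): −0.0299006913.

1.550111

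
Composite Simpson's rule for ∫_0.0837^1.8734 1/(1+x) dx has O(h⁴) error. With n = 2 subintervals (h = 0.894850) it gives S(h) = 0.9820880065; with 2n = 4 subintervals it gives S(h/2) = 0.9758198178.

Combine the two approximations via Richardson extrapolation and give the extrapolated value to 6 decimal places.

0.975402

r = 4: numerator weight 16, denominator 15.
A(h/2) − A(h) = 0.9758198178 − 0.9820880065 = -0.0062681887
Divide by 2^4 − 1 = 15: (-0.0062681887)/15 = -0.0004178792
R = 0.9758198178 − 0.0004178792 = 0.9754019386
Correction |R − A(h/2)| = 4.179e-04; gap |A(h/2) − A(h)| = 6.268e-03.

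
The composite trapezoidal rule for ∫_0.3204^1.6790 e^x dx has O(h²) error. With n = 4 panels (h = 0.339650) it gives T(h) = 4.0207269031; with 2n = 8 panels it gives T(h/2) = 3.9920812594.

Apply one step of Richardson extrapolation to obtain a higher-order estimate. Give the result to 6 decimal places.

Order 2 gives 2^r = 4 and 2^r − 1 = 3.
Difference of the inputs: 3.9920812594 − 4.0207269031 = -0.0286456437
Divide by 2^2 − 1 = 3: (-0.0286456437)/3 = -0.0095485479
R = A(h/2) + (A(h/2) − A(h))/3 = 3.9920812594 − 0.0095485479 = 3.9825327115

3.982533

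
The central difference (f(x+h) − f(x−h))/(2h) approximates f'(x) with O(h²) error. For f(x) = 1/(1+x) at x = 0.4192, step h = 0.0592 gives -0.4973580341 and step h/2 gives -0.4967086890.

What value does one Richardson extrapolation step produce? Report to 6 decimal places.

-0.496492

With r = 2 the leading error scales as h^2, so the weight is 2^2 = 4.
4*(-0.4967086890) = -1.9868347560; subtract (-0.4973580341) → -1.4894767219
Denominator 4 − 1 = 3.
(4*(-0.4967086890) − (-0.4973580341))/(4 − 1) = -0.4964922406
Correction |R − A(h/2)| = 2.164e-04; gap |A(h/2) − A(h)| = 6.493e-04.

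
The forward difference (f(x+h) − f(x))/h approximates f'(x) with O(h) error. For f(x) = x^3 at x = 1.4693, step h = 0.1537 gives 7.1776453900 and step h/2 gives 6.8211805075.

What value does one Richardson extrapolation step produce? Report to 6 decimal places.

r = 1, so 2^r = 2.
2 × 6.8211805075 = 13.6423610150; 13.6423610150 − 7.1776453900 = 6.4647156250
R = 6.4647156250/1 = 6.4647156250
Correction |R − A(h/2)| = 3.565e-01; gap |A(h/2) − A(h)| = 3.565e-01.

6.464716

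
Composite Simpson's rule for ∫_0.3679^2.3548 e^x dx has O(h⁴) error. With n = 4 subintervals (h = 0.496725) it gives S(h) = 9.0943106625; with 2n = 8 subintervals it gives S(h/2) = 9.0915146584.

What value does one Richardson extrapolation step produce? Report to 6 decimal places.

9.091328

Method order is 4; weight 2^4 = 16.
2^4·A(h/2) = 145.4642345344; minus A(h) gives 136.3699238719.
Extrapolated: 136.3699238719 / 15 = 9.0913282581
Gap between inputs: 2.796e-03; correction applied: −0.0001864003.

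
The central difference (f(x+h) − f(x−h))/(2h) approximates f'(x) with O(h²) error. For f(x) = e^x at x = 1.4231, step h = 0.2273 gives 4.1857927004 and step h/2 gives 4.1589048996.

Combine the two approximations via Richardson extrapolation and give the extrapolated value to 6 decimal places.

4.149942

Method order is 2; weight 2^2 = 4.
Difference of the inputs: 4.1589048996 − 4.1857927004 = -0.0268878008
Correction (A(h/2) − A(h))/(4 − 1) = (-0.0268878008)/3 = -0.0089626003
R = 4.1589048996 − 0.0089626003 = 4.1499422993
Correction |R − A(h/2)| = 8.963e-03; gap |A(h/2) − A(h)| = 2.689e-02.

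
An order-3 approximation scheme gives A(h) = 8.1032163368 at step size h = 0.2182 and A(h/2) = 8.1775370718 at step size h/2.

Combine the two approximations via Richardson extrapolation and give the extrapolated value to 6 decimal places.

Order 3 gives 2^r = 8 and 2^r − 1 = 7.
Weighted: 65.4202965744 − 8.1032163368 = 57.3170802376
Divide by 2^3 − 1 = 7.
Result: 8.1881543197
Shift from A(h/2): +0.0106172479.

8.188154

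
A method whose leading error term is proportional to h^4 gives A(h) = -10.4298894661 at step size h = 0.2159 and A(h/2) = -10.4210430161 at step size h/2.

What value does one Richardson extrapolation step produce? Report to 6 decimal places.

The method has order 4: 2^4 = 16.
16×(-10.4210430161) = -166.7366882576; subtract (-10.4298894661) → -156.3067987915
Denominator 16 − 1 = 15.
Extrapolated: (-156.3067987915) / 15 = -10.4204532528

-10.420453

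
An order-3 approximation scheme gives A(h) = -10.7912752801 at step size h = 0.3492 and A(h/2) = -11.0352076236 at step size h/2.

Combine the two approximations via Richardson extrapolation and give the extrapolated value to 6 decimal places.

Leading term ∝ h^3; use weight 8 = 2^3.
Weighted: (-88.2816609888) − (-10.7912752801) = -77.4903857087
Extrapolated: (-77.4903857087) / 7 = -11.0700551012
Correction |R − A(h/2)| = 3.485e-02; gap |A(h/2) − A(h)| = 2.439e-01.

-11.070055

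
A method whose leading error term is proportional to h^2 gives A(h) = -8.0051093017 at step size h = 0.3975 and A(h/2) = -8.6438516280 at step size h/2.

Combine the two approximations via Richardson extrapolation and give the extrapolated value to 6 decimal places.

-8.856766

Order 2 gives 2^r = 4 and 2^r − 1 = 3.
2^2 × A(h/2) = -34.5754065120; minus A(h) gives -26.5702972103.
Denominator 4 − 1 = 3.
(-26.5702972103) ÷ 3 = -8.8567657368
Correction |R − A(h/2)| = 2.129e-01; gap |A(h/2) − A(h)| = 6.387e-01.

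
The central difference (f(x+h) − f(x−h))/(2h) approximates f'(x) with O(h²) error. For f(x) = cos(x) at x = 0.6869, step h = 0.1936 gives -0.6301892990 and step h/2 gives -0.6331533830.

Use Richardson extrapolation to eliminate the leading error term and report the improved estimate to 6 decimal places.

-0.634141

Order 2 gives 2^r = 4 and 2^r − 1 = 3.
4·(-0.6331533830) − (-0.6301892990) = -1.9024242330
R = (-1.9024242330)/3 = -0.6341414110
Gap between inputs: 2.964e-03; correction applied: −0.0009880280.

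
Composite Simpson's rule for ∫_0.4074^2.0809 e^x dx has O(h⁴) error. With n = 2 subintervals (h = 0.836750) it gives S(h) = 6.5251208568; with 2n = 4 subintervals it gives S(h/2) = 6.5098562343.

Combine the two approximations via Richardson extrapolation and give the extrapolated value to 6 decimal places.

6.508839

Order 4 gives 2^r = 16 and 2^r − 1 = 15.
16*6.5098562343 − 6.5251208568 = 97.6325788920
Extrapolated: 97.6325788920 / 15 = 6.5088385928
Gap between inputs: 1.526e-02; correction applied: −0.0010176415.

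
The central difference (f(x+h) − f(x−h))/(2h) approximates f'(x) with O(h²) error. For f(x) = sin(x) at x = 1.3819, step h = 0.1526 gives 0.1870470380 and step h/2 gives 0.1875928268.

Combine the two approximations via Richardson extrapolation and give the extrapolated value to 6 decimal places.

Error is O(h^2); halving h shrinks it by 2^2 = 4.
4 × 0.1875928268 − 0.1870470380 = 0.5633242692
0.5633242692 ÷ 3 = 0.1877747564

0.187775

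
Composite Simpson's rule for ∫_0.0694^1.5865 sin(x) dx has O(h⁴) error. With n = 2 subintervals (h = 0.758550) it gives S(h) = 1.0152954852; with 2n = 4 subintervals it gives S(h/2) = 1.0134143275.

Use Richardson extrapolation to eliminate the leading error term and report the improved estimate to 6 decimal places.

1.013289

The method has order 4: 2^4 = 16.
Weighted: 16.2146292400 − 1.0152954852 = 15.1993337548
(16 × 1.0134143275 − 1.0152954852)/(16 − 1) = 1.0132889170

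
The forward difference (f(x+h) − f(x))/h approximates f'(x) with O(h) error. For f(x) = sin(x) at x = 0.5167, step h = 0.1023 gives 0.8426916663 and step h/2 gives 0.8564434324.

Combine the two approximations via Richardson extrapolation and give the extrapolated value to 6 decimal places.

0.870195

Order 1 gives 2^r = 2 and 2^r − 1 = 1.
Weighted: 1.7128868648 − 0.8426916663 = 0.8701951985
Divide by 2^1 − 1 = 1.
(2*0.8564434324 − 0.8426916663)/(2 − 1) = 0.8701951985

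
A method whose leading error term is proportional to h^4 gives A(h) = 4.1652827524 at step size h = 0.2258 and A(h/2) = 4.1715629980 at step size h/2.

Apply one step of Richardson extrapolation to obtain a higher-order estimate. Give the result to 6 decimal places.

With r = 4 the leading error scales as h^4, so the weight is 2^4 = 16.
16×4.1715629980 = 66.7450079680; subtract 4.1652827524 → 62.5797252156
Divide by 2^4 − 1 = 15.
Result: 4.1719816810
Gap between inputs: 6.280e-03; correction applied: +0.0004186830.

4.171982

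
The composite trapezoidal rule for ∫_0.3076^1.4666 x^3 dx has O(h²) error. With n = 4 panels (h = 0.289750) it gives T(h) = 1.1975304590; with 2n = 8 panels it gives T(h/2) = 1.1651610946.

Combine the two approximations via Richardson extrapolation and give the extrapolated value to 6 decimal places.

The method has order 2: 2^2 = 4.
4·1.1651610946 − 1.1975304590 = 3.4631139194
Denominator 4 − 1 = 3.
So the Richardson estimate is 1.1543713065.
Correction |R − A(h/2)| = 1.079e-02; gap |A(h/2) − A(h)| = 3.237e-02.

1.154371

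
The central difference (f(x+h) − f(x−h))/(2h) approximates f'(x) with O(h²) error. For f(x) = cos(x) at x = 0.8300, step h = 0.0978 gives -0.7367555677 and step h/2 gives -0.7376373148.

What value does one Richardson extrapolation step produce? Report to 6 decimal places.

r = 2, so 2^r = 4.
4 × (-0.7376373148) = -2.9505492592; subtract (-0.7367555677) → -2.2137936915
Denominator 4 − 1 = 3.
(-2.2137936915) ÷ 3 = -0.7379312305

-0.737931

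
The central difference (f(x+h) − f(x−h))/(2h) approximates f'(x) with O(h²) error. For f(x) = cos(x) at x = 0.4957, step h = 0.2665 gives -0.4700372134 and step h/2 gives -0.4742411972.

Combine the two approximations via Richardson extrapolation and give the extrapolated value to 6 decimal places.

Order 2 gives 2^r = 4 and 2^r − 1 = 3.
2^2·A(h/2) = -1.8969647888; minus A(h) gives -1.4269275754.
(4·(-0.4742411972) − (-0.4700372134))/(4 − 1) = -0.4756425251
Gap between inputs: 4.204e-03; correction applied: −0.0014013279.

-0.475643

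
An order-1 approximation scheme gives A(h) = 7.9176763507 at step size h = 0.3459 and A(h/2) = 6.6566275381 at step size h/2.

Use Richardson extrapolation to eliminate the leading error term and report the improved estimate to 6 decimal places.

r = 1: numerator weight 2, denominator 1.
Top: 2(6.6566275381) − (7.9176763507) = 5.3955787255
Divide by 2^1 − 1 = 1.
So the Richardson estimate is 5.3955787255.
Gap between inputs: 1.261e+00; correction applied: −1.2610488126.

5.395579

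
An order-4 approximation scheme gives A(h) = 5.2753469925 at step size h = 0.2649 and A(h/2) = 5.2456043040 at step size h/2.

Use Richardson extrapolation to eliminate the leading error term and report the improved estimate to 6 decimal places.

5.243621

r = 4, so 2^r = 16.
Top: 16(5.2456043040) − (5.2753469925) = 78.6543218715
R = 78.6543218715/15 = 5.2436214581
Shift from A(h/2): −0.0019828459.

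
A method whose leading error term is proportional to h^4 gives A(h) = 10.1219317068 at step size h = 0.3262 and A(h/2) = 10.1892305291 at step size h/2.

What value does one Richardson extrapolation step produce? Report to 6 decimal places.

Error is O(h^4); halving h shrinks it by 2^4 = 16.
Top: 16(10.1892305291) − (10.1219317068) = 152.9057567588
152.9057567588 ÷ 15 = 10.1937171173
Gap between inputs: 6.730e-02; correction applied: +0.0044865882.

10.193717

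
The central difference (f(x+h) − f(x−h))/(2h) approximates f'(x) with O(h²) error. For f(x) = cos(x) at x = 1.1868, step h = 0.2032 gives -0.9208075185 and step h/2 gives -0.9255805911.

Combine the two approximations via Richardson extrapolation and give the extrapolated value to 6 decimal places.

-0.927172

Method order is 2; weight 2^2 = 4.
Weighted: (-3.7023223644) − (-0.9208075185) = -2.7815148459
(4·(-0.9255805911) − (-0.9208075185))/(4 − 1) = -0.9271716153
Gap between inputs: 4.773e-03; correction applied: −0.0015910242.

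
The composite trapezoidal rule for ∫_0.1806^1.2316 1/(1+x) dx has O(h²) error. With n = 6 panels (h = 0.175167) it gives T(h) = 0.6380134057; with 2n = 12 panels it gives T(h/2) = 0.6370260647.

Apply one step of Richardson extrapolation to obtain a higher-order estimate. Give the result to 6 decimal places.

r = 2, so 2^r = 4.
Top: 4(0.6370260647) − (0.6380134057) = 1.9100908531
Denominator 4 − 1 = 3.
(4×0.6370260647 − 0.6380134057)/(4 − 1) = 0.6366969510

0.636697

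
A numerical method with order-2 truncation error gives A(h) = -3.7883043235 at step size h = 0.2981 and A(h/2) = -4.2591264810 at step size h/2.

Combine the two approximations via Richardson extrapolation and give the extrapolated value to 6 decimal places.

Error is O(h^2); halving h shrinks it by 2^2 = 4.
Top: 4(-4.2591264810) − (-3.7883043235) = -13.2482016005
Divide by 2^2 − 1 = 3.
(-13.2482016005) ÷ 3 = -4.4160672002
Correction |R − A(h/2)| = 1.569e-01; gap |A(h/2) − A(h)| = 4.708e-01.

-4.416067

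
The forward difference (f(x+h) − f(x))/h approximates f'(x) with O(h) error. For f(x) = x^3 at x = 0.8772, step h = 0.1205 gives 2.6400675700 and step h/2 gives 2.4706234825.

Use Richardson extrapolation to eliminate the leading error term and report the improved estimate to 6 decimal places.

2.301179

With r = 1 the leading error scales as h^1, so the weight is 2^1 = 2.
Weighted: 4.9412469650 − 2.6400675700 = 2.3011793950
Denominator 2 − 1 = 1.
R = 2.3011793950/1 = 2.3011793950
Correction |R − A(h/2)| = 1.694e-01; gap |A(h/2) − A(h)| = 1.694e-01.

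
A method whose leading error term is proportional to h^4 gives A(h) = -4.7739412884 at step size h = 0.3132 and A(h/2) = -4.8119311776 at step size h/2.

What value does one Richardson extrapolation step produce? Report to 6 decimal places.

Leading term ∝ h^4; use weight 16 = 2^4.
Difference of the inputs: -4.8119311776 − (-4.7739412884) = -0.0379898892
Divide by 2^4 − 1 = 15: (-0.0379898892)/15 = -0.0025326593
R = -4.8119311776 − 0.0025326593 = -4.8144638369
Correction |R − A(h/2)| = 2.533e-03; gap |A(h/2) − A(h)| = 3.799e-02.

-4.814464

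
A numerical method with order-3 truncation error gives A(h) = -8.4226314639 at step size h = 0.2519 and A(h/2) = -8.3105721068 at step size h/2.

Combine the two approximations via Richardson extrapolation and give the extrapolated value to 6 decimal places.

-8.294564

Method order is 3; weight 2^3 = 8.
Weighted: (-66.4845768544) − (-8.4226314639) = -58.0619453905
Denominator 8 − 1 = 7.
(-58.0619453905) ÷ 7 = -8.2945636272
Correction |R − A(h/2)| = 1.601e-02; gap |A(h/2) − A(h)| = 1.121e-01.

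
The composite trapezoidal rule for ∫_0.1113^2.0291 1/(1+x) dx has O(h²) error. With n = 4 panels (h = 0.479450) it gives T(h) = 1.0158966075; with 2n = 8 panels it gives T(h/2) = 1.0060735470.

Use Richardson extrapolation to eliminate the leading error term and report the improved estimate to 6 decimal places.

1.002799

Method order is 2; weight 2^2 = 4.
Top: 4(1.0060735470) − (1.0158966075) = 3.0083975805
Divide by 2^2 − 1 = 3.
So the Richardson estimate is 1.0027991935.
Shift from A(h/2): −0.0032743535.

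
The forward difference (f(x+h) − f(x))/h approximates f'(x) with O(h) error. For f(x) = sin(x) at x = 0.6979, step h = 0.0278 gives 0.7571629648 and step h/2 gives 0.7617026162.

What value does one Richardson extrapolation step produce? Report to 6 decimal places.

0.766242

With r = 1 the leading error scales as h^1, so the weight is 2^1 = 2.
A(h/2) − A(h) = 0.7617026162 − 0.7571629648 = 0.0045396514
Correction (A(h/2) − A(h))/(2 − 1) = 0.0045396514/1 = 0.0045396514
R = A(h/2) + (A(h/2) − A(h))/1 = 0.7617026162 + 0.0045396514 = 0.7662422676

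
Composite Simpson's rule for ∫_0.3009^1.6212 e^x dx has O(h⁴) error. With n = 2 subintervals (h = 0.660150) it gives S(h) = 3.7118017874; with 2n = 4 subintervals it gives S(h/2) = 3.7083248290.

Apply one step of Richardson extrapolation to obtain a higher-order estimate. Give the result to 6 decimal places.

With r = 4 the leading error scales as h^4, so the weight is 2^4 = 16.
Top: 16(3.7083248290) − (3.7118017874) = 55.6213954766
Denominator 16 − 1 = 15.
So the Richardson estimate is 3.7080930318.

3.708093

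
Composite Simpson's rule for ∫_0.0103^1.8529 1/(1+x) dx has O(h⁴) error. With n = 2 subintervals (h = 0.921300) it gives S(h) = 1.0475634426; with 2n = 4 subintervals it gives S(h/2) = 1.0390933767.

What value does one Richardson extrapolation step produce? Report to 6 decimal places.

Order 4 gives 2^r = 16 and 2^r − 1 = 15.
2^4 × A(h/2) = 16.6254940272; minus A(h) gives 15.5779305846.
Denominator 16 − 1 = 15.
Result: 1.0385287056
Correction |R − A(h/2)| = 5.647e-04; gap |A(h/2) − A(h)| = 8.470e-03.

1.038529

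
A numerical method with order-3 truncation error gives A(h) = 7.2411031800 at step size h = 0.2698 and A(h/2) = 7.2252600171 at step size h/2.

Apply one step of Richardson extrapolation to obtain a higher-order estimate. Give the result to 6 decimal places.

7.222997

r = 3, so 2^r = 8.
8·7.2252600171 = 57.8020801368; subtract 7.2411031800 → 50.5609769568
R = 50.5609769568/7 = 7.2229967081
Gap between inputs: 1.584e-02; correction applied: −0.0022633090.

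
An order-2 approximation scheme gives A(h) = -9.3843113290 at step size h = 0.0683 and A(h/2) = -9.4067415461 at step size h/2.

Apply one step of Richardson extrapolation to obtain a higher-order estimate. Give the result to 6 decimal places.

Method order is 2; weight 2^2 = 4.
Difference of the inputs: -9.4067415461 − (-9.3843113290) = -0.0224302171
Divide by 2^2 − 1 = 3: (-0.0224302171)/3 = -0.0074767390
R = A(h/2) + (A(h/2) − A(h))/3 = -9.4067415461 − 0.0074767390 = -9.4142182851

-9.414218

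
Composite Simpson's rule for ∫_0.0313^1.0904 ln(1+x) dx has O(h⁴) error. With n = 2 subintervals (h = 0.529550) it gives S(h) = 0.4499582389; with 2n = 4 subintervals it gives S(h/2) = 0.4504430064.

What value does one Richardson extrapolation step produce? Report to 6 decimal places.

0.450475

Leading term ∝ h^4; use weight 16 = 2^4.
2^4·A(h/2) = 7.2070881024; minus A(h) gives 6.7571298635.
6.7571298635 ÷ 15 = 0.4504753242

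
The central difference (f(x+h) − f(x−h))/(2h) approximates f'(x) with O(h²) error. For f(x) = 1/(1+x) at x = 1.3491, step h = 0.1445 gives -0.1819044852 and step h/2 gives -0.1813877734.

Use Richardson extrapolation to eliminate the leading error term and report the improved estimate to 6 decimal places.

-0.181216

With r = 2 the leading error scales as h^2, so the weight is 2^2 = 4.
Difference of the inputs: -0.1813877734 − (-0.1819044852) = 0.0005167118
Correction (A(h/2) − A(h))/(4 − 1) = 0.0005167118/3 = 0.0001722373
R = -0.1813877734 + 0.0001722373 = -0.1812155361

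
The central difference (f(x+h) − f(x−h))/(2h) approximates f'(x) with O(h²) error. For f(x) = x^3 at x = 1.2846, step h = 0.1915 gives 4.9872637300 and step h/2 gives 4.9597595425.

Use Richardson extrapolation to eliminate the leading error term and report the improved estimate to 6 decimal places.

4.950591

Method order is 2; weight 2^2 = 4.
Numerator 4·A(h/2) − A(h) = 4·4.9597595425 − 4.9872637300 = 14.8517744400
Divide by 2^2 − 1 = 3.
Extrapolated: 14.8517744400 / 3 = 4.9505914800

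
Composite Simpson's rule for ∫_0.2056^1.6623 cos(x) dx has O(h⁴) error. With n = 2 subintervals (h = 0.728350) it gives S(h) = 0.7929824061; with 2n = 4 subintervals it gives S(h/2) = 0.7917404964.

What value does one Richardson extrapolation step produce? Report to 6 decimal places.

0.791658

Order 4 gives 2^r = 16 and 2^r − 1 = 15.
Numerator 16·A(h/2) − A(h) = 16·0.7917404964 − 0.7929824061 = 11.8748655363
11.8748655363 ÷ 15 = 0.7916577024
Shift from A(h/2): −0.0000827940.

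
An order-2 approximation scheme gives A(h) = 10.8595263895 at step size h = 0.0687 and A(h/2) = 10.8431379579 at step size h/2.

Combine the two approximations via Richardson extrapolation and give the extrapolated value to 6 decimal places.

The method has order 2: 2^2 = 4.
Weighted: 43.3725518316 − 10.8595263895 = 32.5130254421
Divide by 2^2 − 1 = 3.
Result: 10.8376751474

10.837675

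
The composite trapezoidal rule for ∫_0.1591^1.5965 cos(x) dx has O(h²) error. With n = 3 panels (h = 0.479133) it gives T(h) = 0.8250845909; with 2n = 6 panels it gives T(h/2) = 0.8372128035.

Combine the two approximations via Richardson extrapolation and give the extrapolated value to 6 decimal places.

0.841256

Method order is 2; weight 2^2 = 4.
2^2×A(h/2) = 3.3488512140; minus A(h) gives 2.5237666231.
R = 2.5237666231/3 = 0.8412555410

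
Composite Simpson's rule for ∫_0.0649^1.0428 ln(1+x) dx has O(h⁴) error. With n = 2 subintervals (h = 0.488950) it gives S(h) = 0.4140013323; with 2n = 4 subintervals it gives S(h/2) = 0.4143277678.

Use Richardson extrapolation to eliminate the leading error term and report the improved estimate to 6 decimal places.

Leading term ∝ h^4; use weight 16 = 2^4.
16*0.4143277678 − 0.4140013323 = 6.2152429525
R = 6.2152429525/15 = 0.4143495302

0.414350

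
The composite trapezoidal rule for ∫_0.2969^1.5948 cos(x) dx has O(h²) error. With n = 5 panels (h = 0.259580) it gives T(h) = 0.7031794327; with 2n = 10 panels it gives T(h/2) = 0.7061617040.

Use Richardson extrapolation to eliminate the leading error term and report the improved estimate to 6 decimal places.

0.707156

Order 2 gives 2^r = 4 and 2^r − 1 = 3.
Top: 4(0.7061617040) − (0.7031794327) = 2.1214673833
R = 2.1214673833/3 = 0.7071557944
Gap between inputs: 2.982e-03; correction applied: +0.0009940904.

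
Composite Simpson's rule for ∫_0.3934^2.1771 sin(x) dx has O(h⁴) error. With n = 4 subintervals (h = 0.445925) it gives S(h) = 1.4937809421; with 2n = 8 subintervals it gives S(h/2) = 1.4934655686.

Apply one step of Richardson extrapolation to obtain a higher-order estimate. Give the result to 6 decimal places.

1.493445

Leading term ∝ h^4; use weight 16 = 2^4.
16·1.4934655686 = 23.8954490976; 23.8954490976 − 1.4937809421 = 22.4016681555
Denominator 16 − 1 = 15.
22.4016681555 ÷ 15 = 1.4934445437
Gap between inputs: 3.154e-04; correction applied: −0.0000210249.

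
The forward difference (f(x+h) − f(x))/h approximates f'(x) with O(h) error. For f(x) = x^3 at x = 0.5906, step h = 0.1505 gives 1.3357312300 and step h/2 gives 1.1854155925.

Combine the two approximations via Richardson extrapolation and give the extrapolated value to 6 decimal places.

r = 1: numerator weight 2, denominator 1.
Numerator 2 × A(h/2) − A(h) = 2 × 1.1854155925 − 1.3357312300 = 1.0350999550
Denominator 2 − 1 = 1.
R = 1.0350999550/1 = 1.0350999550
Correction |R − A(h/2)| = 1.503e-01; gap |A(h/2) − A(h)| = 1.503e-01.

1.035100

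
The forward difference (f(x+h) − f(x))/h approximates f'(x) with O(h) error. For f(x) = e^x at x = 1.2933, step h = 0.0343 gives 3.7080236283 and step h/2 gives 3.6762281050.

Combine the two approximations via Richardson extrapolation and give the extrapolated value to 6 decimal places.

3.644433

r = 1, so 2^r = 2.
2·3.6762281050 = 7.3524562100; subtract 3.7080236283 → 3.6444325817
Divide by 2^1 − 1 = 1.
Extrapolated: 3.6444325817 / 1 = 3.6444325817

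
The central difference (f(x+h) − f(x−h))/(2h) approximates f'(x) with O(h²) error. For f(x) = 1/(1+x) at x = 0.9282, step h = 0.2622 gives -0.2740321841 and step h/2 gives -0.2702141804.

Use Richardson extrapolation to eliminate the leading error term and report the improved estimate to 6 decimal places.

Method order is 2; weight 2^2 = 4.
2^2 × A(h/2) = -1.0808567216; minus A(h) gives -0.8068245375.
Denominator 4 − 1 = 3.
(4 × (-0.2702141804) − (-0.2740321841))/(4 − 1) = -0.2689415125
Gap between inputs: 3.818e-03; correction applied: +0.0012726679.

-0.268942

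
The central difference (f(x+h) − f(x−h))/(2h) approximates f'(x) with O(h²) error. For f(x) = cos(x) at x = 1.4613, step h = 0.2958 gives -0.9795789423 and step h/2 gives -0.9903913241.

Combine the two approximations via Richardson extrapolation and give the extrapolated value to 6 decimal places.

-0.993995

r = 2: numerator weight 4, denominator 3.
4 × (-0.9903913241) − (-0.9795789423) = -2.9819863541
Denominator 4 − 1 = 3.
Extrapolated: (-2.9819863541) / 3 = -0.9939954514
Shift from A(h/2): −0.0036041273.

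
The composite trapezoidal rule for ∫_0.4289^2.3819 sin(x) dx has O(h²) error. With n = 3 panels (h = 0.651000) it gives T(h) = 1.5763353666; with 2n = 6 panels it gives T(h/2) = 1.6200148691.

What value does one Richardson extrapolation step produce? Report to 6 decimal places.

1.634575

The method has order 2: 2^2 = 4.
4 × 1.6200148691 − 1.5763353666 = 4.9037241098
Divide by 2^2 − 1 = 3.
So the Richardson estimate is 1.6345747033.
Shift from A(h/2): +0.0145598342.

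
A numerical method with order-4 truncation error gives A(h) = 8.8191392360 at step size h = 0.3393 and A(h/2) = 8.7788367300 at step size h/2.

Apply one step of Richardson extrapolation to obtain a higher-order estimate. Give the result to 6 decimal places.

r = 4, so 2^r = 16.
16·8.7788367300 = 140.4613876800; 140.4613876800 − 8.8191392360 = 131.6422484440
Extrapolated: 131.6422484440 / 15 = 8.7761498963
Shift from A(h/2): −0.0026868337.

8.776150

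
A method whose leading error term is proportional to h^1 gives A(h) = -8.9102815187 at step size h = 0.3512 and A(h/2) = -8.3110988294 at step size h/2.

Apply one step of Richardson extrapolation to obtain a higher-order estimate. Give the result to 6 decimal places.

-7.711916

Method order is 1; weight 2^1 = 2.
Difference of the inputs: -8.3110988294 − (-8.9102815187) = 0.5991826893
Divide by 2^1 − 1 = 1: 0.5991826893/1 = 0.5991826893
R = A(h/2) + (A(h/2) − A(h))/1 = -8.3110988294 + 0.5991826893 = -7.7119161401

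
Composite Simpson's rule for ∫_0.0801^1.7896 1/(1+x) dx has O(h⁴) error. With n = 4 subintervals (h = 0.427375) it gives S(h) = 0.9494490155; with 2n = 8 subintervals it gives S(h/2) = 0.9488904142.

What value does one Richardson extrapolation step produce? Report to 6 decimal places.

The method has order 4: 2^4 = 16.
2^4 × A(h/2) = 15.1822466272; minus A(h) gives 14.2327976117.
Extrapolated: 14.2327976117 / 15 = 0.9488531741
Gap between inputs: 5.586e-04; correction applied: −0.0000372401.

0.948853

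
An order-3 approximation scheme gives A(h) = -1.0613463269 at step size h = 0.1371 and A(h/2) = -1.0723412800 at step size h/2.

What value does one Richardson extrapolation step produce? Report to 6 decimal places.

-1.073912

r = 3, so 2^r = 8.
A(h/2) − A(h) = -1.0723412800 − (-1.0613463269) = -0.0109949531
Divide by 2^3 − 1 = 7: (-0.0109949531)/7 = -0.0015707076
R = A(h/2) + (A(h/2) − A(h))/7 = -1.0723412800 − 0.0015707076 = -1.0739119876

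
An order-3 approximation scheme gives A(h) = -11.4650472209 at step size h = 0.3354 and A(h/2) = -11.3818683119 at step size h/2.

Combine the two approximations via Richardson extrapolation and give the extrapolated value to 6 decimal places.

-11.369986

With r = 3 the leading error scales as h^3, so the weight is 2^3 = 8.
Top: 8(-11.3818683119) − (-11.4650472209) = -79.5898992743
Divide by 2^3 − 1 = 7.
Extrapolated: (-79.5898992743) / 7 = -11.3699856106
Correction |R − A(h/2)| = 1.188e-02; gap |A(h/2) − A(h)| = 8.318e-02.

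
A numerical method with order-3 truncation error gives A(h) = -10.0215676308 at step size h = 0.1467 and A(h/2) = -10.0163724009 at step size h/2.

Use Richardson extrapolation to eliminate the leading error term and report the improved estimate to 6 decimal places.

r = 3: numerator weight 8, denominator 7.
8 × (-10.0163724009) = -80.1309792072; subtract (-10.0215676308) → -70.1094115764
Extrapolated: (-70.1094115764) / 7 = -10.0156302252
Shift from A(h/2): +0.0007421757.

-10.015630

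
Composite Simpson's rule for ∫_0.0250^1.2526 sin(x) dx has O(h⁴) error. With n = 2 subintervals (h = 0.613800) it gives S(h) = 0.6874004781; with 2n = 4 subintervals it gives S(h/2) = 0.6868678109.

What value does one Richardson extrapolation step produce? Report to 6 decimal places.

r = 4, so 2^r = 16.
2^4×A(h/2) = 10.9898849744; minus A(h) gives 10.3024844963.
10.3024844963 ÷ 15 = 0.6868322998
Correction |R − A(h/2)| = 3.551e-05; gap |A(h/2) − A(h)| = 5.327e-04.

0.686832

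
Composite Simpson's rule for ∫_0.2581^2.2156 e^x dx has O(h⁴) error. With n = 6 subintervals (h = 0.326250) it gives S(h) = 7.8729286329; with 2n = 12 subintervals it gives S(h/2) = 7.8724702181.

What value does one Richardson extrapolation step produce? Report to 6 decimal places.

7.872440

Error is O(h^4); halving h shrinks it by 2^4 = 16.
Weighted: 125.9595234896 − 7.8729286329 = 118.0865948567
Divide by 2^4 − 1 = 15.
So the Richardson estimate is 7.8724396571.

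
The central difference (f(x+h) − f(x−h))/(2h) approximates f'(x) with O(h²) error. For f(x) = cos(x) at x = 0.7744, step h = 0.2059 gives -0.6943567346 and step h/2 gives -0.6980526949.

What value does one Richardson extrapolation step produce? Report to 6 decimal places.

Order 2 gives 2^r = 4 and 2^r − 1 = 3.
A(h/2) − A(h) = -0.6980526949 − (-0.6943567346) = -0.0036959603
Correction (A(h/2) − A(h))/(4 − 1) = (-0.0036959603)/3 = -0.0012319868
R = A(h/2) + (A(h/2) − A(h))/3 = -0.6980526949 − 0.0012319868 = -0.6992846817
Correction |R − A(h/2)| = 1.232e-03; gap |A(h/2) − A(h)| = 3.696e-03.

-0.699285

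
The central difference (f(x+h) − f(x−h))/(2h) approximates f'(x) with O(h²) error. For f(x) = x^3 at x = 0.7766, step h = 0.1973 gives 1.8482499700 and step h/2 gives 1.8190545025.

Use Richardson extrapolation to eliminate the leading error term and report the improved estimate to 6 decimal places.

r = 2, so 2^r = 4.
Top: 4(1.8190545025) − (1.8482499700) = 5.4279680400
Divide by 2^2 − 1 = 3.
So the Richardson estimate is 1.8093226800.
Correction |R − A(h/2)| = 9.732e-03; gap |A(h/2) − A(h)| = 2.920e-02.

1.809323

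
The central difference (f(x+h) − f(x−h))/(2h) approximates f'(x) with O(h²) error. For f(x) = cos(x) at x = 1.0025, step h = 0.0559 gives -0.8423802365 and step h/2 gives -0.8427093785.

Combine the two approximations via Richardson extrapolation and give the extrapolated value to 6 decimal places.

The method has order 2: 2^2 = 4.
4·(-0.8427093785) − (-0.8423802365) = -2.5284572775
Denominator 4 − 1 = 3.
R = (-2.5284572775)/3 = -0.8428190925

-0.842819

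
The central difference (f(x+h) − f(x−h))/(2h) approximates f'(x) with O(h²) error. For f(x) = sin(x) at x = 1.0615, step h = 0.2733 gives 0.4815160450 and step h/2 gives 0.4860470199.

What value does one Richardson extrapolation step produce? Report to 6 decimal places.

r = 2, so 2^r = 4.
Numerator 4×A(h/2) − A(h) = 4×0.4860470199 − 0.4815160450 = 1.4626720346
R = 1.4626720346/3 = 0.4875573449

0.487557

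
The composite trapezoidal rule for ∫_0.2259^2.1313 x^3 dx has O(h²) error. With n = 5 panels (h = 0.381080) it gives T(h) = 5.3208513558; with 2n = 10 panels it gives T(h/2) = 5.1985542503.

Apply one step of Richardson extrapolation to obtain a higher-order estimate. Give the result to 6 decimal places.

5.157789

Leading term ∝ h^2; use weight 4 = 2^2.
Difference of the inputs: 5.1985542503 − 5.3208513558 = -0.1222971055
Divide by 2^2 − 1 = 3: (-0.1222971055)/3 = -0.0407657018
R = A(h/2) + (A(h/2) − A(h))/3 = 5.1985542503 − 0.0407657018 = 5.1577885485
Correction |R − A(h/2)| = 4.077e-02; gap |A(h/2) − A(h)| = 1.223e-01.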